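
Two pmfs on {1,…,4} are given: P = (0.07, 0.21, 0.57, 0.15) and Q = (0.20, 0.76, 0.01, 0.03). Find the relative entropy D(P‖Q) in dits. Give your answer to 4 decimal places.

D(P‖Q) = Σ p·log₁₀(p/q).
  0.07·log₁₀(0.07/0.20) = -0.03192
  0.21·log₁₀(0.21/0.76) = -0.11730
  0.57·log₁₀(0.57/0.01) = 1.00085
  0.15·log₁₀(0.15/0.03) = 0.10485
D(P‖Q) = 0.9565 dits.

0.9565 dits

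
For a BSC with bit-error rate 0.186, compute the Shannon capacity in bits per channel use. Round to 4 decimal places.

0.3070 bits

Binary symmetric channel: C = 1 − h₂(ε) where h₂ is the binary entropy function.
h₂(0.186) = −0.186·log₂0.186 − 0.814·log₂0.814 = 0.6930.
C = 1 − 0.6930 = 0.3070 bits per channel use.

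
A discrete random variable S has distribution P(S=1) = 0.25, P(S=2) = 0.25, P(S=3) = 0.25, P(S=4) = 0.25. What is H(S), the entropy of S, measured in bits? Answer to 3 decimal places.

H(S) = −Σ p·log₂ p.
  −(0.25)·log₂(0.25) = 0.5000
  −(0.25)·log₂(0.25) = 0.5000
  −(0.25)·log₂(0.25) = 0.5000
  −(0.25)·log₂(0.25) = 0.5000
Sum: 0.5000 + 0.5000 + 0.5000 + 0.5000 = 2.000 bits.

2.000 bits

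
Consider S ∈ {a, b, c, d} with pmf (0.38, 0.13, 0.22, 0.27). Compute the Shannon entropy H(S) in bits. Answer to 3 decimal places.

1.904 bits

H(S) = −Σ p·log₂ p.
  −(0.38)·log₂(0.38) = 0.5305
  −(0.13)·log₂(0.13) = 0.3826
  −(0.22)·log₂(0.22) = 0.4806
  −(0.27)·log₂(0.27) = 0.5100
Sum: 0.5305 + 0.3826 + 0.4806 + 0.5100 = 1.904 bits.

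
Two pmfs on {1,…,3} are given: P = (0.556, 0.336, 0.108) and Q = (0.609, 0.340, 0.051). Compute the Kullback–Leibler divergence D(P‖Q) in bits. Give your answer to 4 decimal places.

0.0381 bits

D(P‖Q) = Σ p·log₂(p/q).
  0.556·log₂(0.556/0.609) = -0.07303
  0.336·log₂(0.336/0.340) = -0.00574
  0.108·log₂(0.108/0.051) = 0.11691
D(P‖Q) = 0.0381 bits.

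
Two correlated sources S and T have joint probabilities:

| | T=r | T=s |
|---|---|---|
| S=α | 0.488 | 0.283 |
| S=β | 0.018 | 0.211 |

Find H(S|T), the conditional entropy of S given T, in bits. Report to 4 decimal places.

0.5985 bits

Chain rule: H(S|T) = H(S,T) − H(T).
Marginals: p(S) = (0.7710, 0.2290), p(T) = (0.5060, 0.4940).
H(S,T) = 1.5984 bits; H(T) = 0.9999 bits.
H(S|T) = 1.5984 − 0.9999 = 0.5985 bits.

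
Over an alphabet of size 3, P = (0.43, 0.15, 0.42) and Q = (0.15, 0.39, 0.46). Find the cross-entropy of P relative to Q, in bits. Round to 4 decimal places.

H(P,Q) = −Σ p·log₂ q.
  −0.43·log₂(0.15) = 1.17690
  −0.15·log₂(0.39) = 0.20377
  −0.42·log₂(0.46) = 0.47052
H(P,Q) = 1.8512 bits.

1.8512 bits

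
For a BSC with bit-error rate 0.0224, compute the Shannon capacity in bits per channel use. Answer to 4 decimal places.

0.8453 bits

Binary symmetric channel: C = 1 − h₂(ε) where h₂ is the binary entropy function.
h₂(0.0224) = −0.0224·log₂0.0224 − 0.9776·log₂0.9776 = 0.1547.
C = 1 − 0.1547 = 0.8453 bits per channel use.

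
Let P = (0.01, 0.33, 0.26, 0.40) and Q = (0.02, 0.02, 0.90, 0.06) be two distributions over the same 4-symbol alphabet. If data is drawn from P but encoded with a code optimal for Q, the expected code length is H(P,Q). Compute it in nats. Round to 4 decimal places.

H(P,Q) = −Σ p·ln q.
  −0.01·ln(0.02) = 0.03912
  −0.33·ln(0.02) = 1.29097
  −0.26·ln(0.90) = 0.02739
  −0.40·ln(0.06) = 1.12536
H(P,Q) = 2.4828 nats.

2.4828 nats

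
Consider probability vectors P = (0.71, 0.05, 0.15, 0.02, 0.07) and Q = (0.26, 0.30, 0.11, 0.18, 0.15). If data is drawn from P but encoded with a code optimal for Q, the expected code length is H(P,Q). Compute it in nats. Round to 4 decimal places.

H(P,Q) = −Σ p·ln q.
  −0.71·ln(0.26) = 0.95642
  −0.05·ln(0.30) = 0.06020
  −0.15·ln(0.11) = 0.33109
  −0.02·ln(0.18) = 0.03430
  −0.07·ln(0.15) = 0.13280
H(P,Q) = 1.5148 nats.

1.5148 nats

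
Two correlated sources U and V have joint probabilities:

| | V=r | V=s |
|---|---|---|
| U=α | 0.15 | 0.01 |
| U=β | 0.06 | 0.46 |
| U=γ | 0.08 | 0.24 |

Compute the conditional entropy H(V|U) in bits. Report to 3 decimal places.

Chain rule: H(V|U) = H(U,V) − H(U).
Marginals: p(U) = (0.1600, 0.5200, 0.3200), p(V) = (0.2900, 0.7100).
H(U,V) = 2.0215 bits; H(U) = 1.4396 bits.
H(V|U) = 2.0215 − 1.4396 = 0.582 bits.

0.582 bits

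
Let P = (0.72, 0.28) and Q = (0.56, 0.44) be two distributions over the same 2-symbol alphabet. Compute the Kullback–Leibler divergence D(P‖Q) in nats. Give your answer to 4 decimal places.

0.0544 nats

D(P‖Q) = Σ p·ln(p/q).
  0.72·ln(0.72/0.56) = 0.18095
  0.28·ln(0.28/0.44) = -0.12656
D(P‖Q) = 0.0544 nats.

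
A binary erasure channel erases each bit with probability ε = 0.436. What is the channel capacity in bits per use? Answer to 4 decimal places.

0.5640 bits

Binary erasure channel: capacity C = 1 − ε.
C = 1 − 0.436 = 0.5640 bits per channel use.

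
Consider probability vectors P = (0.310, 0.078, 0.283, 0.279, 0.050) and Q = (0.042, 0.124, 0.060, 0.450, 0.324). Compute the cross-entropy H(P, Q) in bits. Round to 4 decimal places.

H(P,Q) = −Σ p·log₂ q.
  −0.310·log₂(0.042) = 1.41777
  −0.078·log₂(0.124) = 0.23490
  −0.283·log₂(0.060) = 1.14867
  −0.279·log₂(0.450) = 0.32141
  −0.050·log₂(0.324) = 0.08130
H(P,Q) = 3.2041 bits.

3.2041 bits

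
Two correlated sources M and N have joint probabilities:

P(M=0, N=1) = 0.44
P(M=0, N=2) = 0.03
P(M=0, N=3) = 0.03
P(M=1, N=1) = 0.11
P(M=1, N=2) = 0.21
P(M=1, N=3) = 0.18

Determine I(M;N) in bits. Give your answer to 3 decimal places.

Marginals: p(M) = (0.5000, 0.5000), p(N) = (0.5500, 0.2400, 0.2100).
I(M;N) = H(M) + H(N) − H(M,N).
H(M) = 1.0000, H(N) = 1.4413, H(M,N) = 2.0931.
I(M;N) = 1.0000 + 1.4413 − 2.0931 = 0.348 bits.

0.348 bits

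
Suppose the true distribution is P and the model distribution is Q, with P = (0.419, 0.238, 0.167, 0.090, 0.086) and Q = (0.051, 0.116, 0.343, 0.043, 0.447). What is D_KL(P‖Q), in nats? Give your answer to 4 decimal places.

0.8580 nats

D(P‖Q) = Σ p·ln(p/q).
  0.419·ln(0.419/0.051) = 0.88243
  0.238·ln(0.238/0.116) = 0.17105
  0.167·ln(0.167/0.343) = -0.12020
  0.090·ln(0.090/0.043) = 0.06647
  0.086·ln(0.086/0.447) = -0.14175
D(P‖Q) = 0.8580 nats.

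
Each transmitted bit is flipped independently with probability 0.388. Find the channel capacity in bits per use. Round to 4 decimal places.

Binary symmetric channel: C = 1 − h₂(ε) where h₂ is the binary entropy function.
h₂(0.388) = −0.388·log₂0.388 − 0.612·log₂0.612 = 0.9635.
C = 1 − 0.9635 = 0.0365 bits per channel use.

0.0365 bits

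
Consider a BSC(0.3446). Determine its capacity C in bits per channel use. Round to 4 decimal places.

Binary symmetric channel: C = 1 − h₂(ε) where h₂ is the binary entropy function.
h₂(0.3446) = −0.3446·log₂0.3446 − 0.6554·log₂0.6554 = 0.9292.
C = 1 − 0.9292 = 0.0708 bits per channel use.

0.0708 bits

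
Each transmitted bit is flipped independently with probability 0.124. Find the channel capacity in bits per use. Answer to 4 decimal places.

Binary symmetric channel: C = 1 − h₂(ε) where h₂ is the binary entropy function.
h₂(0.124) = −0.124·log₂0.124 − 0.876·log₂0.876 = 0.5408.
C = 1 − 0.5408 = 0.4592 bits per channel use.

0.4592 bits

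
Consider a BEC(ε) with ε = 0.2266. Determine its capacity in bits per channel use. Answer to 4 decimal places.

Binary erasure channel: capacity C = 1 − ε.
C = 1 − 0.2266 = 0.7734 bits per channel use.

0.7734 bits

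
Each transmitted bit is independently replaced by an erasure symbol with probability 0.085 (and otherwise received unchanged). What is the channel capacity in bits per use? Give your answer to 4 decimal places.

0.9150 bits

Binary erasure channel: capacity C = 1 − ε.
C = 1 − 0.085 = 0.9150 bits per channel use.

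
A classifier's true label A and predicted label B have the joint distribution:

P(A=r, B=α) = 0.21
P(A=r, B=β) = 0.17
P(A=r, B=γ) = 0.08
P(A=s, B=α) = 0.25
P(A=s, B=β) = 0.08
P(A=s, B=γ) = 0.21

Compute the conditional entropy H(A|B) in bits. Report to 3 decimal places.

0.930 bits

Marginals: p(A) = (0.4600, 0.5400), p(B) = (0.4600, 0.2500, 0.2900).
H(A|B) = Σ p(B) · H(A|B=·).
  B=α: p=0.4600, H(A|B=α) = 0.9945
  B=β: p=0.2500, H(A|B=β) = 0.9044
  B=γ: p=0.2900, H(A|B=γ) = 0.8498
Weighted sum = 0.930 bits.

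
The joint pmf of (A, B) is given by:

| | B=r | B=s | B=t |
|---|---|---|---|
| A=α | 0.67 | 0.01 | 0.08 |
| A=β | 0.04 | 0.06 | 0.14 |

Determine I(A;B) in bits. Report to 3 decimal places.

Marginals: p(A) = (0.7600, 0.2400), p(B) = (0.7100, 0.0700, 0.2200).
I(A;B) = H(A) + H(B) − H(A,B).
H(A) = 0.7950, H(B) = 1.0999, H(A,B) = 1.5714.
I(A;B) = 0.7950 + 1.0999 − 1.5714 = 0.324 bits.

0.324 bits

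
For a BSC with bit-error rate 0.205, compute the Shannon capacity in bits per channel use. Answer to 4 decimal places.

Binary symmetric channel: C = 1 − h₂(ε) where h₂ is the binary entropy function.
h₂(0.205) = −0.205·log₂0.205 − 0.795·log₂0.795 = 0.7318.
C = 1 − 0.7318 = 0.2682 bits per channel use.

0.2682 bits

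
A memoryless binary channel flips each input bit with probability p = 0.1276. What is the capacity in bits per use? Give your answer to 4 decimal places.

Binary symmetric channel: C = 1 − h₂(ε) where h₂ is the binary entropy function.
h₂(0.1276) = −0.1276·log₂0.1276 − 0.8724·log₂0.8724 = 0.5508.
C = 1 − 0.5508 = 0.4492 bits per channel use.

0.4492 bits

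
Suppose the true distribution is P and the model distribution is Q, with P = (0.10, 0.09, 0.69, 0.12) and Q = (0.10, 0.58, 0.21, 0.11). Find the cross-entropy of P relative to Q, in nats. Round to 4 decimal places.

1.6210 nats

H(P,Q) = −Σ p·ln q.
  −0.10·ln(0.10) = 0.23026
  −0.09·ln(0.58) = 0.04903
  −0.69·ln(0.21) = 1.07685
  −0.12·ln(0.11) = 0.26487
H(P,Q) = 1.6210 nats.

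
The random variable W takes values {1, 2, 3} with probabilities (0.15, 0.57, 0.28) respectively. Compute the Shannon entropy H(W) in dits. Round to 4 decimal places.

0.4175 dits

H(W) = −Σ p·log₁₀ p.
  −(0.15)·log₁₀(0.15) = 0.12359
  −(0.57)·log₁₀(0.57) = 0.13915
  −(0.28)·log₁₀(0.28) = 0.15480
Sum: 0.12359 + 0.13915 + 0.15480 = 0.4175 dits.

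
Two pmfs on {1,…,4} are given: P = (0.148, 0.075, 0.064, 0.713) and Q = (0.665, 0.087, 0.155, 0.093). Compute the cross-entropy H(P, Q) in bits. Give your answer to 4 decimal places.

H(P,Q) = −Σ p·log₂ q.
  −0.148·log₂(0.665) = 0.08711
  −0.075·log₂(0.087) = 0.26421
  −0.064·log₂(0.155) = 0.17214
  −0.713·log₂(0.093) = 2.44318
H(P,Q) = 2.9666 bits.

2.9666 bits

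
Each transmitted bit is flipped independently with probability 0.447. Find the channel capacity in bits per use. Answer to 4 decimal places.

0.0081 bits

Binary symmetric channel: C = 1 − h₂(ε) where h₂ is the binary entropy function.
h₂(0.447) = −0.447·log₂0.447 − 0.553·log₂0.553 = 0.9919.
C = 1 − 0.9919 = 0.0081 bits per channel use.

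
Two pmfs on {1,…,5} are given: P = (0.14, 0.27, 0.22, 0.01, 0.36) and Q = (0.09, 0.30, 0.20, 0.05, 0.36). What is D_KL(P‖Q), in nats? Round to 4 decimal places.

0.0383 nats

D(P‖Q) = Σ p·ln(p/q).
  0.14·ln(0.14/0.09) = 0.06186
  0.27·ln(0.27/0.30) = -0.02845
  0.22·ln(0.22/0.20) = 0.02097
  0.01·ln(0.01/0.05) = -0.01609
  0.36·ln(0.36/0.36) = 0.00000
D(P‖Q) = 0.0383 nats.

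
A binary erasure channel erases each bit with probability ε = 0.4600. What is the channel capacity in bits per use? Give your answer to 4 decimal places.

Binary erasure channel: capacity C = 1 − ε.
C = 1 − 0.4600 = 0.5400 bits per channel use.

0.5400 bits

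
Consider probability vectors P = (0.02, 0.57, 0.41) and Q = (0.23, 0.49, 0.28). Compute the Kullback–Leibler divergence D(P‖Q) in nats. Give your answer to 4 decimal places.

0.1937 nats

D(P‖Q) = Σ p·ln(p/q).
  0.02·ln(0.02/0.23) = -0.04885
  0.57·ln(0.57/0.49) = 0.08620
  0.41·ln(0.41/0.28) = 0.15636
D(P‖Q) = 0.1937 nats.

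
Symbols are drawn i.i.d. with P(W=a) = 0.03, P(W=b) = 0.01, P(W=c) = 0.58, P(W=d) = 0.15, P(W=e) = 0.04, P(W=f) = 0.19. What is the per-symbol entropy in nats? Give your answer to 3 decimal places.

1.196 nats

H(W) = −Σ p·ln p.
  −(0.03)·ln(0.03) = 0.1052
  −(0.01)·ln(0.01) = 0.0461
  −(0.58)·ln(0.58) = 0.3159
  −(0.15)·ln(0.15) = 0.2846
  −(0.04)·ln(0.04) = 0.1288
  −(0.19)·ln(0.19) = 0.3155
Sum: 0.1052 + 0.0461 + 0.3159 + 0.2846 + 0.1288 + 0.3155 = 1.196 nats.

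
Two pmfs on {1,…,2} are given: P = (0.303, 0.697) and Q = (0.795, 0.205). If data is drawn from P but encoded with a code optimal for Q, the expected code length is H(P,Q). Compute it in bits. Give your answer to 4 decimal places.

1.6938 bits

H(P,Q) = −Σ p·log₂ q.
  −0.303·log₂(0.795) = 0.10028
  −0.697·log₂(0.205) = 1.59355
H(P,Q) = 1.6938 bits.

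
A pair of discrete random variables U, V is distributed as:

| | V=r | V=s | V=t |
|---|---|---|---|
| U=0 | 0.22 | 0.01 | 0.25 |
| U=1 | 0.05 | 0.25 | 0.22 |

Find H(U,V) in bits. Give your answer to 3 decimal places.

H(U,V) = −Σ p(x,y)·log₂ p(x,y) over all 6 cells.
  cell (0,r): −0.22·log₂0.22 = 0.4806
  cell (0,s): −0.01·log₂0.01 = 0.0664
  cell (0,t): −0.25·log₂0.25 = 0.5000
  cell (1,r): −0.05·log₂0.05 = 0.2161
  cell (1,s): −0.25·log₂0.25 = 0.5000
  cell (1,t): −0.22·log₂0.22 = 0.4806
Sum = 2.244 bits.

2.244 bits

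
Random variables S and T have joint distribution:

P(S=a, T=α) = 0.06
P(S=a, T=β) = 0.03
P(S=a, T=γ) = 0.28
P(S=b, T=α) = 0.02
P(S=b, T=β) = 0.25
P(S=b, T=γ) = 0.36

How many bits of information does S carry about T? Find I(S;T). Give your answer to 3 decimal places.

0.115 bits

Marginals: p(S) = (0.3700, 0.6300), p(T) = (0.0800, 0.2800, 0.6400).
I(S;T) = Σ p(x,y)·log₂[p(x,y)/(p(x)p(y))].
  (a,α): 0.06·log₂(2.0270) = 0.0612
  (a,β): 0.03·log₂(0.2896) = -0.0536
  (a,γ): 0.28·log₂(1.1824) = 0.0677
  (b,α): 0.02·log₂(0.3968) = -0.0267
  (b,β): 0.25·log₂(1.4172) = 0.1258
  (b,γ): 0.36·log₂(0.8929) = -0.0589
Sum = 0.115 bits.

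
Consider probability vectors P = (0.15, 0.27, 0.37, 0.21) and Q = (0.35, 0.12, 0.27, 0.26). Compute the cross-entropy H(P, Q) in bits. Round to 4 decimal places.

H(P,Q) = −Σ p·log₂ q.
  −0.15·log₂(0.35) = 0.22719
  −0.27·log₂(0.12) = 0.82590
  −0.37·log₂(0.27) = 0.69892
  −0.21·log₂(0.26) = 0.40812
H(P,Q) = 2.1601 bits.

2.1601 bits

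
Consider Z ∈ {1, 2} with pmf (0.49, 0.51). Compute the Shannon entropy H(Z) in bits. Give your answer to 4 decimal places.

H(Z) = −Σ p·log₂ p.
  −(0.49)·log₂(0.49) = 0.50428
  −(0.51)·log₂(0.51) = 0.49543
Sum: 0.50428 + 0.49543 = 0.9997 bits.

0.9997 bits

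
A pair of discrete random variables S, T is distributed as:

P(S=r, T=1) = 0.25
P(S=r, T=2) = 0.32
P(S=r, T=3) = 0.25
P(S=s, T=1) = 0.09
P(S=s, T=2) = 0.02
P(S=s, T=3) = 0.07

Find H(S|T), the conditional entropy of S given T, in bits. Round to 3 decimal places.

0.636 bits

Marginals: p(S) = (0.8200, 0.1800), p(T) = (0.3400, 0.3400, 0.3200).
H(S|T) = Σ p(T) · H(S|T=·).
  T=1: p=0.3400, H(S|T=1) = 0.8338
  T=2: p=0.3400, H(S|T=2) = 0.3228
  T=3: p=0.3200, H(S|T=3) = 0.7579
Weighted sum = 0.636 bits.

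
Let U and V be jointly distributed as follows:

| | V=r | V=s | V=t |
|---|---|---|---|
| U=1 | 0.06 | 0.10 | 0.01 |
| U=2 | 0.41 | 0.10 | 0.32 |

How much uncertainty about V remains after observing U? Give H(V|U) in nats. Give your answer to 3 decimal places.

Chain rule: H(V|U) = H(U,V) − H(U).
Marginals: p(U) = (0.1700, 0.8300), p(V) = (0.4700, 0.2000, 0.3300).
H(U,V) = 1.4055 nats; H(U) = 0.4559 nats.
H(V|U) = 1.4055 − 0.4559 = 0.950 nats.

0.950 nats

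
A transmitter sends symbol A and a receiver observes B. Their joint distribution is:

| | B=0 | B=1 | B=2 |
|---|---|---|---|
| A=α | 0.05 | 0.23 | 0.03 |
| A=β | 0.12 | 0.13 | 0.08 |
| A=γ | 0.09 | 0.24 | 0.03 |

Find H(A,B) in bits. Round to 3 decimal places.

H(A,B) = −Σ p(x,y)·log₂ p(x,y) over all 9 cells.
  cell (α,0): −0.05·log₂0.05 = 0.2161
  cell (α,1): −0.23·log₂0.23 = 0.4877
  cell (α,2): −0.03·log₂0.03 = 0.1518
  cell (β,0): −0.12·log₂0.12 = 0.3671
  cell (β,1): −0.13·log₂0.13 = 0.3826
  cell (β,2): −0.08·log₂0.08 = 0.2915
  cell (γ,0): −0.09·log₂0.09 = 0.3127
  cell (γ,1): −0.24·log₂0.24 = 0.4941
  cell (γ,2): −0.03·log₂0.03 = 0.1518
Sum = 2.855 bits.

2.855 bits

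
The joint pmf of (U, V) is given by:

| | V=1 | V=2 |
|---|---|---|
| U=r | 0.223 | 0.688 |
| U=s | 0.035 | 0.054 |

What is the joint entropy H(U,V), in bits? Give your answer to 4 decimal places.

H(U,V) = −Σ p(x,y)·log₂ p(x,y) over all 4 cells.
  cell (r,1): −0.223·log₂0.223 = 0.48277
  cell (r,2): −0.688·log₂0.688 = 0.37119
  cell (s,1): −0.035·log₂0.035 = 0.16928
  cell (s,2): −0.054·log₂0.054 = 0.22739
Sum = 1.2506 bits.

1.2506 bits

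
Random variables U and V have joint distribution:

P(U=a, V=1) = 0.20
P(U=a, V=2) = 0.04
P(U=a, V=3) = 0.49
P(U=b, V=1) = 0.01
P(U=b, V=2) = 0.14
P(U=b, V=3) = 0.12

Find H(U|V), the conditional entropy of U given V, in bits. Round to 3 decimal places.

Marginals: p(U) = (0.7300, 0.2700), p(V) = (0.2100, 0.1800, 0.6100).
H(U|V) = Σ p(V) · H(U|V=·).
  V=1: p=0.2100, H(U|V=1) = 0.2762
  V=2: p=0.1800, H(U|V=2) = 0.7642
  V=3: p=0.6100, H(U|V=3) = 0.7153
Weighted sum = 0.632 bits.

0.632 bits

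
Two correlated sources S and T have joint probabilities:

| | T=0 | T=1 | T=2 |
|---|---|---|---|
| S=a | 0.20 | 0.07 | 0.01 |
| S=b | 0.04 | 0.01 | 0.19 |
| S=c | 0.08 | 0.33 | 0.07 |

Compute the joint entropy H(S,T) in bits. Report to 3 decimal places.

2.595 bits

H(S,T) = −Σ p(x,y)·log₂ p(x,y) over all 9 cells.
  cell (a,0): −0.20·log₂0.20 = 0.4644
  cell (a,1): −0.07·log₂0.07 = 0.2686
  cell (a,2): −0.01·log₂0.01 = 0.0664
  cell (b,0): −0.04·log₂0.04 = 0.1858
  cell (b,1): −0.01·log₂0.01 = 0.0664
  cell (b,2): −0.19·log₂0.19 = 0.4552
  cell (c,0): −0.08·log₂0.08 = 0.2915
  cell (c,1): −0.33·log₂0.33 = 0.5278
  cell (c,2): −0.07·log₂0.07 = 0.2686
Sum = 2.595 bits.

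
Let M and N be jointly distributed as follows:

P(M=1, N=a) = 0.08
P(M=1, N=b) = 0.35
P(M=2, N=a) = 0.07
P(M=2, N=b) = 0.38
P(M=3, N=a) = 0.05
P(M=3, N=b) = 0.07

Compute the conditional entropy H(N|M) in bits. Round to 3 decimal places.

Marginals: p(M) = (0.4300, 0.4500, 0.1200), p(N) = (0.2000, 0.8000).
H(N|M) = Σ p(M) · H(N|M=·).
  M=1: p=0.4300, H(N|M=1) = 0.6931
  M=2: p=0.4500, H(N|M=2) = 0.6236
  M=3: p=0.1200, H(N|M=3) = 0.9799
Weighted sum = 0.696 bits.

0.696 bits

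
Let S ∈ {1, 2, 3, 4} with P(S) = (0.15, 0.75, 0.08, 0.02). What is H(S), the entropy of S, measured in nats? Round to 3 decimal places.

H(S) = −Σ p·ln p.
  −(0.15)·ln(0.15) = 0.2846
  −(0.75)·ln(0.75) = 0.2158
  −(0.08)·ln(0.08) = 0.2021
  −(0.02)·ln(0.02) = 0.0782
Sum: 0.2846 + 0.2158 + 0.2021 + 0.0782 = 0.781 nats.

0.781 nats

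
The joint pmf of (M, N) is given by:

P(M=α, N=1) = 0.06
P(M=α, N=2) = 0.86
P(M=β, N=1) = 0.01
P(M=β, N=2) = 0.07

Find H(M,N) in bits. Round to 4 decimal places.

0.7657 bits

H(M,N) = −Σ p(x,y)·log₂ p(x,y) over all 4 cells.
  cell (α,1): −0.06·log₂0.06 = 0.24353
  cell (α,2): −0.86·log₂0.86 = 0.18713
  cell (β,1): −0.01·log₂0.01 = 0.06644
  cell (β,2): −0.07·log₂0.07 = 0.26856
Sum = 0.7657 bits.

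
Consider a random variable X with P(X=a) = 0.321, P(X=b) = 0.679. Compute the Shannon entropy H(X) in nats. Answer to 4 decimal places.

H(X) = −Σ p·ln p.
  −(0.321)·ln(0.321) = 0.36476
  −(0.679)·ln(0.679) = 0.26286
Sum: 0.36476 + 0.26286 = 0.6276 nats.

0.6276 nats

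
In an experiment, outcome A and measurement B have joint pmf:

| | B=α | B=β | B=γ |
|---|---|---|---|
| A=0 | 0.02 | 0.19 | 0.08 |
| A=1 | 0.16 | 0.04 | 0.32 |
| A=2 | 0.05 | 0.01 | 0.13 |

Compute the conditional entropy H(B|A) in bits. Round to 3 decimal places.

1.196 bits

Marginals: p(A) = (0.2900, 0.5200, 0.1900), p(B) = (0.2300, 0.2400, 0.5300).
H(B|A) = Σ p(A) · H(B|A=·).
  A=0: p=0.2900, H(B|A=0) = 1.1783
  A=1: p=0.5200, H(B|A=1) = 1.2389
  A=2: p=0.1900, H(B|A=2) = 1.1050
Weighted sum = 1.196 bits.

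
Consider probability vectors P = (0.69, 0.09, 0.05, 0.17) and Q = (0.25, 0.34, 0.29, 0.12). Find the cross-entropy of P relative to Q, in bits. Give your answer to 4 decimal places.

2.1294 bits

H(P,Q) = −Σ p·log₂ q.
  −0.69·log₂(0.25) = 1.38000
  −0.09·log₂(0.34) = 0.14008
  −0.05·log₂(0.29) = 0.08929
  −0.17·log₂(0.12) = 0.52001
H(P,Q) = 2.1294 bits.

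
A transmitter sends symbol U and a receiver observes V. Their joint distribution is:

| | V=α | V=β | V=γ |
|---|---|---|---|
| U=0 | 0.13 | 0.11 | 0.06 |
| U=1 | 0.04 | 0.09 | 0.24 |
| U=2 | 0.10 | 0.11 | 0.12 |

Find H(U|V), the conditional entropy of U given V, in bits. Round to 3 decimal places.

Marginals: p(U) = (0.3000, 0.3700, 0.3300), p(V) = (0.2700, 0.3100, 0.4200).
H(U|V) = Σ p(V) · H(U|V=·).
  V=α: p=0.2700, H(U|V=α) = 1.4466
  V=β: p=0.3100, H(U|V=β) = 1.5788
  V=γ: p=0.4200, H(U|V=γ) = 1.3788
Weighted sum = 1.459 bits.

1.459 bits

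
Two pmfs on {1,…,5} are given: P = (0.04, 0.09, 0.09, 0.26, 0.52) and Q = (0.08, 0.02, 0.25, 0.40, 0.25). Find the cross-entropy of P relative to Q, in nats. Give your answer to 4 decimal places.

H(P,Q) = −Σ p·ln q.
  −0.04·ln(0.08) = 0.10103
  −0.09·ln(0.02) = 0.35208
  −0.09·ln(0.25) = 0.12477
  −0.26·ln(0.40) = 0.23824
  −0.52·ln(0.25) = 0.72087
H(P,Q) = 1.5370 nats.

1.5370 nats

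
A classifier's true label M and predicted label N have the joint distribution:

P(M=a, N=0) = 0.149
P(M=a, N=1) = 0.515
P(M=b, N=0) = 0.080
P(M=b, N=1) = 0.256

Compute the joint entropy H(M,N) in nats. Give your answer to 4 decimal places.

H(M,N) = −Σ p(x,y)·ln p(x,y) over all 4 cells.
  cell (a,0): −0.149·ln0.149 = 0.28367
  cell (a,1): −0.515·ln0.515 = 0.34175
  cell (b,0): −0.080·ln0.080 = 0.20206
  cell (b,1): −0.256·ln0.256 = 0.34882
Sum = 1.1763 nats.

1.1763 nats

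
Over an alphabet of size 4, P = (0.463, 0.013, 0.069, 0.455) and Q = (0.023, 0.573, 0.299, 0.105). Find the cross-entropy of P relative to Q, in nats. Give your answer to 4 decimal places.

H(P,Q) = −Σ p·ln q.
  −0.463·ln(0.023) = 1.74656
  −0.013·ln(0.573) = 0.00724
  −0.069·ln(0.299) = 0.08330
  −0.455·ln(0.105) = 1.02548
H(P,Q) = 2.8626 nats.

2.8626 nats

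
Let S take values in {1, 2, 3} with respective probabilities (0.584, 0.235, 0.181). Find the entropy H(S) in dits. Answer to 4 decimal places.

0.4186 dits

H(S) = −Σ p·log₁₀ p.
  −(0.584)·log₁₀(0.584) = 0.13641
  −(0.235)·log₁₀(0.235) = 0.14780
  −(0.181)·log₁₀(0.181) = 0.13436
Sum: 0.13641 + 0.14780 + 0.13436 = 0.4186 dits.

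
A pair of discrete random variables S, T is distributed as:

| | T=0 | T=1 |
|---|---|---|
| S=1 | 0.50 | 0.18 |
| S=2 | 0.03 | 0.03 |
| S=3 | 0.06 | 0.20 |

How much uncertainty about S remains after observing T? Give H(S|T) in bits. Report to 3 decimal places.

0.980 bits

Chain rule: H(S|T) = H(S,T) − H(T).
Marginals: p(S) = (0.6800, 0.0600, 0.2600), p(T) = (0.5900, 0.4100).
H(S,T) = 1.9568 bits; H(T) = 0.9765 bits.
H(S|T) = 1.9568 − 0.9765 = 0.980 bits.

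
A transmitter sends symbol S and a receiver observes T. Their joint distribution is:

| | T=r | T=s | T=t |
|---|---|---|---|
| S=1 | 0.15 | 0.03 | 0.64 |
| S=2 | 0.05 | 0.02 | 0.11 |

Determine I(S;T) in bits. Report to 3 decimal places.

0.018 bits

Marginals: p(S) = (0.8200, 0.1800), p(T) = (0.2000, 0.0500, 0.7500).
I(S;T) = Σ p(x,y)·log₂[p(x,y)/(p(x)p(y))].
  (1,r): 0.15·log₂(0.9146) = -0.0193
  (1,s): 0.03·log₂(0.7317) = -0.0135
  (1,t): 0.64·log₂(1.0407) = 0.0368
  (2,r): 0.05·log₂(1.3889) = 0.0237
  (2,s): 0.02·log₂(2.2222) = 0.0230
  (2,t): 0.11·log₂(0.8148) = -0.0325
Sum = 0.018 bits.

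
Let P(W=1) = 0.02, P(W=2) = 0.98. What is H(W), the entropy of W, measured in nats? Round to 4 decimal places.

0.0980 nats

H(W) = −Σ p·ln p.
  −(0.02)·ln(0.02) = 0.07824
  −(0.98)·ln(0.98) = 0.01980
Sum: 0.07824 + 0.01980 = 0.0980 nats.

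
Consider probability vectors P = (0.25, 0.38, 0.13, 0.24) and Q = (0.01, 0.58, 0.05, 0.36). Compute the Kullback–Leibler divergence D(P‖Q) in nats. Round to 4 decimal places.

0.6709 nats

D(P‖Q) = Σ p·ln(p/q).
  0.25·ln(0.25/0.01) = 0.80472
  0.38·ln(0.38/0.58) = -0.16069
  0.13·ln(0.13/0.05) = 0.12422
  0.24·ln(0.24/0.36) = -0.09731
D(P‖Q) = 0.6709 nats.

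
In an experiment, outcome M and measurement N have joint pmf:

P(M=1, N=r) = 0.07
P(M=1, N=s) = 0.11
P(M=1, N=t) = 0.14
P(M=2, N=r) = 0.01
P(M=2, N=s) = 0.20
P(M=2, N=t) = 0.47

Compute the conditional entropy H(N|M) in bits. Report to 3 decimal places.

1.154 bits

Chain rule: H(N|M) = H(M,N) − H(M).
Marginals: p(M) = (0.3200, 0.6800), p(N) = (0.0800, 0.3100, 0.6100).
H(M,N) = 2.0587 bits; H(M) = 0.9044 bits.
H(N|M) = 2.0587 − 0.9044 = 1.154 bits.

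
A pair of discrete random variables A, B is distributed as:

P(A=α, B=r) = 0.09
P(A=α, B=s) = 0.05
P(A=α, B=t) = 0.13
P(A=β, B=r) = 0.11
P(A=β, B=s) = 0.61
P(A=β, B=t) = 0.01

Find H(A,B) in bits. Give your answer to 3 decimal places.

H(A,B) = −Σ p(x,y)·log₂ p(x,y) over all 6 cells.
  cell (α,r): −0.09·log₂0.09 = 0.3127
  cell (α,s): −0.05·log₂0.05 = 0.2161
  cell (α,t): −0.13·log₂0.13 = 0.3826
  cell (β,r): −0.11·log₂0.11 = 0.3503
  cell (β,s): −0.61·log₂0.61 = 0.4350
  cell (β,t): −0.01·log₂0.01 = 0.0664
Sum = 1.763 bits.

1.763 bits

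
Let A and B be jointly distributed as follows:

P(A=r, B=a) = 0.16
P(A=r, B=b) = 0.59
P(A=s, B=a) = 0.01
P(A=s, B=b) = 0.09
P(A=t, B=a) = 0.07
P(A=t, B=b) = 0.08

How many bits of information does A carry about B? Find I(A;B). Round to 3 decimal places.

0.038 bits

Marginals: p(A) = (0.7500, 0.1000, 0.1500), p(B) = (0.2400, 0.7600).
I(A;B) = Σ p(x,y)·log₂[p(x,y)/(p(x)p(y))].
  (r,a): 0.16·log₂(0.8889) = -0.0272
  (r,b): 0.59·log₂(1.0351) = 0.0294
  (s,a): 0.01·log₂(0.4167) = -0.0126
  (s,b): 0.09·log₂(1.1842) = 0.0220
  (t,a): 0.07·log₂(1.9444) = 0.0672
  (t,b): 0.08·log₂(0.7018) = -0.0409
Sum = 0.038 bits.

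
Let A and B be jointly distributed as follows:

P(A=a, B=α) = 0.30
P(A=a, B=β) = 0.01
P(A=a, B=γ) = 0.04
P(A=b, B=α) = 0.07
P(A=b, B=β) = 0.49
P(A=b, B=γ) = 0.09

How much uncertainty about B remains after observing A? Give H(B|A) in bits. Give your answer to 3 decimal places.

0.925 bits

Chain rule: H(B|A) = H(A,B) − H(A).
Marginals: p(A) = (0.3500, 0.6500), p(B) = (0.3700, 0.5000, 0.1300).
H(A,B) = 1.8588 bits; H(A) = 0.9341 bits.
H(B|A) = 1.8588 − 0.9341 = 0.925 bits.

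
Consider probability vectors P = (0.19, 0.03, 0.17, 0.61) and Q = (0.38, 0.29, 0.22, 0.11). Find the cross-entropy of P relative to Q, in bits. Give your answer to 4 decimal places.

H(P,Q) = −Σ p·log₂ q.
  −0.19·log₂(0.38) = 0.26523
  −0.03·log₂(0.29) = 0.05358
  −0.17·log₂(0.22) = 0.37135
  −0.61·log₂(0.11) = 1.94250
H(P,Q) = 2.6327 bits.

2.6327 bits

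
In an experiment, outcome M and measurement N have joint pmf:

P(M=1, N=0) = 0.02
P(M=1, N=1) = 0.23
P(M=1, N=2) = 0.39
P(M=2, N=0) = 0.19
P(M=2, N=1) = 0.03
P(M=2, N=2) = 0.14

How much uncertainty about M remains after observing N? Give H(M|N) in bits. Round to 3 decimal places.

0.671 bits

Marginals: p(M) = (0.6400, 0.3600), p(N) = (0.2100, 0.2600, 0.5300).
H(M|N) = Σ p(N) · H(M|N=·).
  N=0: p=0.2100, H(M|N=0) = 0.4537
  N=1: p=0.2600, H(M|N=1) = 0.5159
  N=2: p=0.5300, H(M|N=2) = 0.8329
Weighted sum = 0.671 bits.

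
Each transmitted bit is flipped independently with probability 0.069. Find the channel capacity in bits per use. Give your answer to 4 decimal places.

Binary symmetric channel: C = 1 − h₂(ε) where h₂ is the binary entropy function.
h₂(0.069) = −0.069·log₂0.069 − 0.931·log₂0.931 = 0.3622.
C = 1 − 0.3622 = 0.6378 bits per channel use.

0.6378 bits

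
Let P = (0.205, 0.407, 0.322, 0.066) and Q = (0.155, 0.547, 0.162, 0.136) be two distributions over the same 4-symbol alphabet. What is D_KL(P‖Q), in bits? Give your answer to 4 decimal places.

D(P‖Q) = Σ p·log₂(p/q).
  0.205·log₂(0.205/0.155) = 0.08269
  0.407·log₂(0.407/0.547) = -0.17359
  0.322·log₂(0.322/0.162) = 0.31912
  0.066·log₂(0.066/0.136) = -0.06884
D(P‖Q) = 0.1594 bits.

0.1594 bits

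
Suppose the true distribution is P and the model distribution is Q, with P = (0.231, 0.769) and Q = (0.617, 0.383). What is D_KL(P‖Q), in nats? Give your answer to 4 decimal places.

0.3091 nats

D(P‖Q) = Σ p·ln(p/q).
  0.231·ln(0.231/0.617) = -0.22695
  0.769·ln(0.769/0.383) = 0.53604
D(P‖Q) = 0.3091 nats.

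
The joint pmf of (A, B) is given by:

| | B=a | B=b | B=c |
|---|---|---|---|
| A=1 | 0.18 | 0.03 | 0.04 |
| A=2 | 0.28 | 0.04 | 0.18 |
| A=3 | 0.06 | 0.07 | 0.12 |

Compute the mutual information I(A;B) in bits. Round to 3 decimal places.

Marginals: p(A) = (0.2500, 0.5000, 0.2500), p(B) = (0.5200, 0.1400, 0.3400).
I(A;B) = H(A) + H(B) − H(A,B).
H(A) = 1.5000, H(B) = 1.4169, H(A,B) = 2.8073.
I(A;B) = 1.5000 + 1.4169 − 2.8073 = 0.110 bits.

0.110 bits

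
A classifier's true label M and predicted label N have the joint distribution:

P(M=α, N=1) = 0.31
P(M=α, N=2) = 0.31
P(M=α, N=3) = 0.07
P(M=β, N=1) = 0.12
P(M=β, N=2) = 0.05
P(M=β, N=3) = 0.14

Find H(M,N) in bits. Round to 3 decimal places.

H(M,N) = −Σ p(x,y)·log₂ p(x,y) over all 6 cells.
  cell (α,1): −0.31·log₂0.31 = 0.5238
  cell (α,2): −0.31·log₂0.31 = 0.5238
  cell (α,3): −0.07·log₂0.07 = 0.2686
  cell (β,1): −0.12·log₂0.12 = 0.3671
  cell (β,2): −0.05·log₂0.05 = 0.2161
  cell (β,3): −0.14·log₂0.14 = 0.3971
Sum = 2.296 bits.

2.296 bits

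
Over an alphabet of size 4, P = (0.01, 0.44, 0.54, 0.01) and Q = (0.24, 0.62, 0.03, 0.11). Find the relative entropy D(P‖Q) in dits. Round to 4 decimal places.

0.5881 dits

D(P‖Q) = Σ p·log₁₀(p/q).
  0.01·log₁₀(0.01/0.24) = -0.01380
  0.44·log₁₀(0.44/0.62) = -0.06553
  0.54·log₁₀(0.54/0.03) = 0.67785
  0.01·log₁₀(0.01/0.11) = -0.01041
D(P‖Q) = 0.5881 dits.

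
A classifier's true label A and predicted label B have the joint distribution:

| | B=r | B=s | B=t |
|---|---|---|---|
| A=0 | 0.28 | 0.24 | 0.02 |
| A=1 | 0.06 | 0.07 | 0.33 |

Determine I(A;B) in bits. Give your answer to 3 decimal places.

0.417 bits

Marginals: p(A) = (0.5400, 0.4600), p(B) = (0.3400, 0.3100, 0.3500).
I(A;B) = H(A) + H(B) − H(A,B).
H(A) = 0.9954, H(B) = 1.5831, H(A,B) = 2.1611.
I(A;B) = 0.9954 + 1.5831 − 2.1611 = 0.417 bits.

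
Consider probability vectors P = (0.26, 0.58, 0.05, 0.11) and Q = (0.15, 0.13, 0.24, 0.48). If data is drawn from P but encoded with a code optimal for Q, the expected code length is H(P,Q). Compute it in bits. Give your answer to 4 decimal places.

H(P,Q) = −Σ p·log₂ q.
  −0.26·log₂(0.15) = 0.71161
  −0.58·log₂(0.13) = 1.70718
  −0.05·log₂(0.24) = 0.10294
  −0.11·log₂(0.48) = 0.11648
H(P,Q) = 2.6382 bits.

2.6382 bits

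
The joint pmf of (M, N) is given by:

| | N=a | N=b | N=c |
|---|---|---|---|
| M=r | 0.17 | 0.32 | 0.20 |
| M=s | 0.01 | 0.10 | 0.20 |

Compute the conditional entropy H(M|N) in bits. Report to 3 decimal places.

0.788 bits

Chain rule: H(M|N) = H(M,N) − H(N).
Marginals: p(M) = (0.6900, 0.3100), p(N) = (0.1800, 0.4200, 0.4000).
H(M,N) = 2.2880 bits; H(N) = 1.4997 bits.
H(M|N) = 2.2880 − 1.4997 = 0.788 bits.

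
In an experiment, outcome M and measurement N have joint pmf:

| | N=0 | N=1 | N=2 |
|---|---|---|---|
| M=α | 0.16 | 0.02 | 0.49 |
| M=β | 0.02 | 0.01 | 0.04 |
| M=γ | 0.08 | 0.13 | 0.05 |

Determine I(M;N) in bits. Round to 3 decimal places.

Marginals: p(M) = (0.6700, 0.0700, 0.2600), p(N) = (0.2600, 0.1600, 0.5800).
I(M;N) = H(M) + H(N) − H(M,N).
H(M) = 1.1609, H(N) = 1.3841, H(M,N) = 2.2955.
I(M;N) = 1.1609 + 1.3841 − 2.2955 = 0.250 bits.

0.250 bits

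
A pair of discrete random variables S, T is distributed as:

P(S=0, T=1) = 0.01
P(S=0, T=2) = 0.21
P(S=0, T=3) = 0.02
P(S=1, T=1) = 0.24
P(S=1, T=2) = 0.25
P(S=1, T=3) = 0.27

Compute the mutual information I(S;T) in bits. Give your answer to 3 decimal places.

0.172 bits

Marginals: p(S) = (0.2400, 0.7600), p(T) = (0.2500, 0.4600, 0.2900).
I(S;T) = H(S) + H(T) − H(S,T).
H(S) = 0.7950, H(T) = 1.5332, H(S,T) = 2.1563.
I(S;T) = 0.7950 + 1.5332 − 2.1563 = 0.172 bits.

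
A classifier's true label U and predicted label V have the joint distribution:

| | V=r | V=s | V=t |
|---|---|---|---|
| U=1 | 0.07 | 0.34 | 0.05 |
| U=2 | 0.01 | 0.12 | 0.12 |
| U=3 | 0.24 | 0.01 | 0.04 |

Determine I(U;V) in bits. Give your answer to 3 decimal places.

0.483 bits

Marginals: p(U) = (0.4600, 0.2500, 0.2900), p(V) = (0.3200, 0.4700, 0.2100).
I(U;V) = H(U) + H(V) − H(U,V).
H(U) = 1.5332, H(V) = 1.5108, H(U,V) = 2.5607.
I(U;V) = 1.5332 + 1.5108 − 2.5607 = 0.483 bits.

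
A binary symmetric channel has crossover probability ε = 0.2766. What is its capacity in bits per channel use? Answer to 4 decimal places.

Binary symmetric channel: C = 1 − h₂(ε) where h₂ is the binary entropy function.
h₂(0.2766) = −0.2766·log₂0.2766 − 0.7234·log₂0.7234 = 0.8508.
C = 1 − 0.8508 = 0.1492 bits per channel use.

0.1492 bits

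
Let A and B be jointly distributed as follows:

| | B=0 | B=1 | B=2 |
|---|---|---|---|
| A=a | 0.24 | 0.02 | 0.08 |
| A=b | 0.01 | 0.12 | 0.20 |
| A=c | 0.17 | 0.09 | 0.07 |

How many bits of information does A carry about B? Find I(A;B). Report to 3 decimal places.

Marginals: p(A) = (0.3400, 0.3300, 0.3300), p(B) = (0.4200, 0.2300, 0.3500).
I(A;B) = H(A) + H(B) − H(A,B).
H(A) = 1.5848, H(B) = 1.5434, H(A,B) = 2.8122.
I(A;B) = 1.5848 + 1.5434 − 2.8122 = 0.316 bits.

0.316 bits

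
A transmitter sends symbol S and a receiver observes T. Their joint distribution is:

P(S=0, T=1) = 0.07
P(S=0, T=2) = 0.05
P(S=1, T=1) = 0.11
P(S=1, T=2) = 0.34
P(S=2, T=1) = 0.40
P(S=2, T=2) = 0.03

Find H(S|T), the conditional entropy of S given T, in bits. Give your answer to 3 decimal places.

1.063 bits

Chain rule: H(S|T) = H(S,T) − H(T).
Marginals: p(S) = (0.1200, 0.4500, 0.4300), p(T) = (0.5800, 0.4200).
H(S,T) = 2.0446 bits; H(T) = 0.9815 bits.
H(S|T) = 2.0446 − 0.9815 = 1.063 bits.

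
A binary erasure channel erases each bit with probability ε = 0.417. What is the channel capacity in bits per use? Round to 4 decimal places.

0.5830 bits

Binary erasure channel: capacity C = 1 − ε.
C = 1 − 0.417 = 0.5830 bits per channel use.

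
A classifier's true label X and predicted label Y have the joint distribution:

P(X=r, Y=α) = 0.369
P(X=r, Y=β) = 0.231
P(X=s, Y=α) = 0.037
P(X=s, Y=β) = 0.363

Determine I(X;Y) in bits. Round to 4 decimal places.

0.2196 bits

Marginals: p(X) = (0.6000, 0.4000), p(Y) = (0.4060, 0.5940).
I(X;Y) = H(X) + H(Y) − H(X,Y).
H(X) = 0.9710, H(Y) = 0.9744, H(X,Y) = 1.7258.
I(X;Y) = 0.9710 + 0.9744 − 1.7258 = 0.2196 bits.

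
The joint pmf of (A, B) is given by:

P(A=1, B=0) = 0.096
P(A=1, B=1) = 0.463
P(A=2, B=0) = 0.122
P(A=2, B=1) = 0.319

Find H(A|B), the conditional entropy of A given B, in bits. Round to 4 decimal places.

0.9785 bits

Marginals: p(A) = (0.5590, 0.4410), p(B) = (0.2180, 0.7820).
H(A|B) = Σ p(B) · H(A|B=·).
  B=0: p=0.2180, H(A|B=0) = 0.9897
  B=1: p=0.7820, H(A|B=1) = 0.9754
Weighted sum = 0.9785 bits.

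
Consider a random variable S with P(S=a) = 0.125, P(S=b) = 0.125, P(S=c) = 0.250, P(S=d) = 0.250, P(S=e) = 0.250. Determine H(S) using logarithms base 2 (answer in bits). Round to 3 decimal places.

H(S) = −Σ p·log₂ p.
  −(0.125)·log₂(0.125) = 0.3750
  −(0.125)·log₂(0.125) = 0.3750
  −(0.250)·log₂(0.250) = 0.5000
  −(0.250)·log₂(0.250) = 0.5000
  −(0.250)·log₂(0.250) = 0.5000
Sum: 0.3750 + 0.3750 + 0.5000 + 0.5000 + 0.5000 = 2.250 bits.

2.250 bits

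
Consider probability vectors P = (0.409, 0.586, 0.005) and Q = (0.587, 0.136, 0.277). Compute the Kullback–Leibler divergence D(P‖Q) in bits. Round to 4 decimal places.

0.9927 bits

D(P‖Q) = Σ p·log₂(p/q).
  0.409·log₂(0.409/0.587) = -0.21320
  0.586·log₂(0.586/0.136) = 1.23487
  0.005·log₂(0.005/0.277) = -0.02896
D(P‖Q) = 0.9927 bits.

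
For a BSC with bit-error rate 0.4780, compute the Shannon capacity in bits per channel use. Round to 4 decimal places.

0.0014 bits

Binary symmetric channel: C = 1 − h₂(ε) where h₂ is the binary entropy function.
h₂(0.4780) = −0.4780·log₂0.4780 − 0.5220·log₂0.5220 = 0.9986.
C = 1 − 0.9986 = 0.0014 bits per channel use.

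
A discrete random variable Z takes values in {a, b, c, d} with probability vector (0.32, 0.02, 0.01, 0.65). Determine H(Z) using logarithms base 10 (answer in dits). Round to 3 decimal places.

H(Z) = −Σ p·log₁₀ p.
  −(0.32)·log₁₀(0.32) = 0.1584
  −(0.02)·log₁₀(0.02) = 0.0340
  −(0.01)·log₁₀(0.01) = 0.0200
  −(0.65)·log₁₀(0.65) = 0.1216
Sum: 0.1584 + 0.0340 + 0.0200 + 0.1216 = 0.334 dits.

0.334 dits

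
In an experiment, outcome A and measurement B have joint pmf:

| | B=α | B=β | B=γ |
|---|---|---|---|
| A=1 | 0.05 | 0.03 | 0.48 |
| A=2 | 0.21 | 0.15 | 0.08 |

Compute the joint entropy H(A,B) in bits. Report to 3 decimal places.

2.051 bits

H(A,B) = −Σ p(x,y)·log₂ p(x,y) over all 6 cells.
  cell (1,α): −0.05·log₂0.05 = 0.2161
  cell (1,β): −0.03·log₂0.03 = 0.1518
  cell (1,γ): −0.48·log₂0.48 = 0.5083
  cell (2,α): −0.21·log₂0.21 = 0.4728
  cell (2,β): −0.15·log₂0.15 = 0.4105
  cell (2,γ): −0.08·log₂0.08 = 0.2915
Sum = 2.051 bits.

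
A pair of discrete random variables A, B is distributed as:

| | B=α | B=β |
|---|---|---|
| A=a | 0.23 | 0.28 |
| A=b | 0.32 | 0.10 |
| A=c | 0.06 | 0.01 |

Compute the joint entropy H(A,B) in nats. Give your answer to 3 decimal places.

H(A,B) = −Σ p(x,y)·ln p(x,y) over all 6 cells.
  cell (a,α): −0.23·ln0.23 = 0.3380
  cell (a,β): −0.28·ln0.28 = 0.3564
  cell (b,α): −0.32·ln0.32 = 0.3646
  cell (b,β): −0.10·ln0.10 = 0.2303
  cell (c,α): −0.06·ln0.06 = 0.1688
  cell (c,β): −0.01·ln0.01 = 0.0461
Sum = 1.504 nats.

1.504 nats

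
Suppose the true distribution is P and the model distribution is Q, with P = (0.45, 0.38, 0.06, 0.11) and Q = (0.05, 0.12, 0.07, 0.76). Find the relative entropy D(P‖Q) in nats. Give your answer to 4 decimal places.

D(P‖Q) = Σ p·ln(p/q).
  0.45·ln(0.45/0.05) = 0.98875
  0.38·ln(0.38/0.12) = 0.43802
  0.06·ln(0.06/0.07) = -0.00925
  0.11·ln(0.11/0.76) = -0.21261
D(P‖Q) = 1.2049 nats.

1.2049 nats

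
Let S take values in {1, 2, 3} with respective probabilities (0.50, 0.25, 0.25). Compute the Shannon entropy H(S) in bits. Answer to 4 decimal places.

1.5000 bits

H(S) = −Σ p·log₂ p.
  −(0.50)·log₂(0.50) = 0.50000
  −(0.25)·log₂(0.25) = 0.50000
  −(0.25)·log₂(0.25) = 0.50000
Sum: 0.50000 + 0.50000 + 0.50000 = 1.5000 bits.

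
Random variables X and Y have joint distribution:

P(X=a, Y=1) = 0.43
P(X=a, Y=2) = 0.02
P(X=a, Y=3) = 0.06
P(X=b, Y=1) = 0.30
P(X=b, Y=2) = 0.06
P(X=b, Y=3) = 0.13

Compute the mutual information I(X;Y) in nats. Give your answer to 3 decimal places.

Marginals: p(X) = (0.5100, 0.4900), p(Y) = (0.7300, 0.0800, 0.1900).
I(X;Y) = H(X) + H(Y) − H(X,Y).
H(X) = 0.6929, H(Y) = 0.7473, H(X,Y) = 1.4052.
I(X;Y) = 0.6929 + 0.7473 − 1.4052 = 0.035 nats.

0.035 nats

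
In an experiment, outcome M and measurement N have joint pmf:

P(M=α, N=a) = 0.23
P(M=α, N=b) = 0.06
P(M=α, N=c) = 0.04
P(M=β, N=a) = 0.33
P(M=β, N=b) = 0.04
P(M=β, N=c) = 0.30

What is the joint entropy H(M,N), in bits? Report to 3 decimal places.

2.152 bits

H(M,N) = −Σ p(x,y)·log₂ p(x,y) over all 6 cells.
  cell (α,a): −0.23·log₂0.23 = 0.4877
  cell (α,b): −0.06·log₂0.06 = 0.2435
  cell (α,c): −0.04·log₂0.04 = 0.1858
  cell (β,a): −0.33·log₂0.33 = 0.5278
  cell (β,b): −0.04·log₂0.04 = 0.1858
  cell (β,c): −0.30·log₂0.30 = 0.5211
Sum = 2.152 bits.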